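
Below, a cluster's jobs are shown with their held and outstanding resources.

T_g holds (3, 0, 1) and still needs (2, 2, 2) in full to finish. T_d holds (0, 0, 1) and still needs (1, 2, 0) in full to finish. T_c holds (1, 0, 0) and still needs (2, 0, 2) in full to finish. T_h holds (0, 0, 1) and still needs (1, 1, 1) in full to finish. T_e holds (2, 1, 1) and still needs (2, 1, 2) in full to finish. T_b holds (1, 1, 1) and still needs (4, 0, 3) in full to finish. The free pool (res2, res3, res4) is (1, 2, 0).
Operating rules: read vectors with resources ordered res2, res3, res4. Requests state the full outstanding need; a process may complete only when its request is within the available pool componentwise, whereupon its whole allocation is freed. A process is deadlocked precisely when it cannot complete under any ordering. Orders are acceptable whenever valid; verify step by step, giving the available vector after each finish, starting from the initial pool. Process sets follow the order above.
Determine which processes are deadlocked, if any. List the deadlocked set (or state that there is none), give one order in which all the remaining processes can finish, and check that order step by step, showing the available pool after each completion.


Deadlocked set: T_g, T_c, T_e and T_b.
Key observation: after T_d, T_h complete, (1, 2, 2) is the best the pool ever gets, yet each leftover process wants more res2.
One completion order for the rest: T_d, T_h. Step-by-step check:
  pool = (1, 2, 0)
  T_d needs (1, 2, 0) <= (1, 2, 0) -> finishes; pool += (0, 0, 1) = (1, 2, 1)
  T_h needs (1, 1, 1) <= (1, 2, 1) -> finishes; pool += (0, 0, 1) = (1, 2, 2)
None of the blocked processes ever fits:
  T_g cannot run: need (2, 2, 2) vs free (1, 2, 2) (insufficient res2)
  T_c cannot run: need (2, 0, 2) vs free (1, 2, 2) (insufficient res2)
  T_e cannot run: need (2, 1, 2) vs free (1, 2, 2) (insufficient res2)
  T_b cannot run: need (4, 0, 3) vs free (1, 2, 2) (insufficient res2 and res4)


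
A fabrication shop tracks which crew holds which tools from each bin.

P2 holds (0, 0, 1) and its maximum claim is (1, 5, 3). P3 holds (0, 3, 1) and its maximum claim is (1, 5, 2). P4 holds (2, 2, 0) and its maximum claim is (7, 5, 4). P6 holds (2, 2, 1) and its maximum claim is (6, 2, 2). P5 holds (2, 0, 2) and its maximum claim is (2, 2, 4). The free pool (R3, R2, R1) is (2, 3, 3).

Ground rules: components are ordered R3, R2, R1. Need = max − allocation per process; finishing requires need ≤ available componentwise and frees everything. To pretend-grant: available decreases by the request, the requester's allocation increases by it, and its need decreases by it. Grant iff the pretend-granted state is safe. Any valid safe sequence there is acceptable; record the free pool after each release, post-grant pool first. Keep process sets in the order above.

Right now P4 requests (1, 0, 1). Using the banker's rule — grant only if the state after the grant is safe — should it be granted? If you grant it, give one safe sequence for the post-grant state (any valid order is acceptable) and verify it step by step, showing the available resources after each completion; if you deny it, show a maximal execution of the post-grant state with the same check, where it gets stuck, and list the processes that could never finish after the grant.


DENY: after the grant no complete ordering would exist.
Key observation: even finishing P5, P3, P2 leaves just (3, 6, 6) free — too little R3 for any of the remaining processes.
On the post-grant state, P5, P3, P2 is a maximal run — nothing extends it. Check, step by step:
  pool = (1, 3, 2)
  P5 needs (0, 2, 2) <= (1, 3, 2) -> finishes; pool += (2, 0, 2) = (3, 3, 4)
  P3 needs (1, 2, 1) <= (3, 3, 4) -> finishes; pool += (0, 3, 1) = (3, 6, 5)
  P2 needs (1, 5, 2) <= (3, 6, 5) -> finishes; pool += (0, 0, 1) = (3, 6, 6)
  P4 still needs (4, 3, 3) but only (3, 6, 6) is free — short on R3
  P6 still needs (4, 0, 1) but only (3, 6, 6) is free — short on R3
Post-grant, the permanently blocked set is P4 and P6.


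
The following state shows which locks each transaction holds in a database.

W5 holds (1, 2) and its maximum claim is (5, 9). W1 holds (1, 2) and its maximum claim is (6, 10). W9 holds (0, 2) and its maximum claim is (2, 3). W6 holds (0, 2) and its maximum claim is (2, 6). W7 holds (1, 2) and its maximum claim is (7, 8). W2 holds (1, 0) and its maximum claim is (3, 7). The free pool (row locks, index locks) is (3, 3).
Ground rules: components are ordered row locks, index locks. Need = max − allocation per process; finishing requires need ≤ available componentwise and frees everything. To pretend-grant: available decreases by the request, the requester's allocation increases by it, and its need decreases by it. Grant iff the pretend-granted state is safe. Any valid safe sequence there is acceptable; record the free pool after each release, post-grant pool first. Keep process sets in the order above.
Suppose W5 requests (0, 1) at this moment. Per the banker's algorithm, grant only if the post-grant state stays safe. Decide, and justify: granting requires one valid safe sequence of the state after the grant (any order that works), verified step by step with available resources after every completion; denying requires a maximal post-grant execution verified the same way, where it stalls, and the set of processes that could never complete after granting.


DENY. Granting would leave the state unsafe.
Key observation: after W9, W6 the pool peaks at (3, 6), and each blocked process is short somewhere: W5 on row locks; W1 on row locks, index locks; W7 on row locks; W2 on index locks.
After a pretend grant, a maximal execution: W9, W6 — then nothing else fits. Walking it through:
  pool = (3, 2)
  W9 needs (2, 1) <= (3, 2) -> finishes; pool += (0, 2) = (3, 4)
  W6 needs (2, 4) <= (3, 4) -> finishes; pool += (0, 2) = (3, 6)
  W5 still needs (4, 6) but only (3, 6) is free — short on row locks
  W1 still needs (5, 8) but only (3, 6) is free — short on row locks and index locks
  W7 still needs (6, 6) but only (3, 6) is free — short on row locks
  W2 still needs (2, 7) but only (3, 6) is free — short on index locks
Post-grant, the permanently blocked set is W5, W1, W7 and W2.


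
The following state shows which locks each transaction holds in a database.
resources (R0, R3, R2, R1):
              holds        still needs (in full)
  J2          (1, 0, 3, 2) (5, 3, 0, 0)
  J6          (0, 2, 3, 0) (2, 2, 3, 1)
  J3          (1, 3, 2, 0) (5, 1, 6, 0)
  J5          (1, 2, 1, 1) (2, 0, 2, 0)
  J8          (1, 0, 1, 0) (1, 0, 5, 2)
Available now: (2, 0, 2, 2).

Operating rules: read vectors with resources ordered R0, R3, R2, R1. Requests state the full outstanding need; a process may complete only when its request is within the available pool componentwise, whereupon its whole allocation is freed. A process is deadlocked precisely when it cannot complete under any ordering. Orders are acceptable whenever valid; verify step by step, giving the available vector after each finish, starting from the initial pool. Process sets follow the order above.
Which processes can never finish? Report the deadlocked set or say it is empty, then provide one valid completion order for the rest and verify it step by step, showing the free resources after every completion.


The deadlocked set is J2 and J3.
Key observation: J5, J6, J8 can finish, but then (4, 4, 7, 3) is all there is, and the blocked group's R0 demands exceed it.
A valid finishing order for the others: J5, J6, J8. Verifying each step:
  pool = (2, 0, 2, 2)
  J5: need (2, 0, 2, 0) fits (2, 0, 2, 2); releases (1, 2, 1, 1), pool now (3, 2, 3, 3)
  J6: need (2, 2, 3, 1) fits (3, 2, 3, 3); releases (0, 2, 3, 0), pool now (3, 4, 6, 3)
  J8: need (1, 0, 5, 2) fits (3, 4, 6, 3); releases (1, 0, 1, 0), pool now (4, 4, 7, 3)
None of the blocked processes ever fits:
  blocked: J2 wants (5, 3, 0, 0), pool (4, 4, 7, 3) — not enough R0
  blocked: J3 wants (5, 1, 6, 0), pool (4, 4, 7, 3) — not enough R0


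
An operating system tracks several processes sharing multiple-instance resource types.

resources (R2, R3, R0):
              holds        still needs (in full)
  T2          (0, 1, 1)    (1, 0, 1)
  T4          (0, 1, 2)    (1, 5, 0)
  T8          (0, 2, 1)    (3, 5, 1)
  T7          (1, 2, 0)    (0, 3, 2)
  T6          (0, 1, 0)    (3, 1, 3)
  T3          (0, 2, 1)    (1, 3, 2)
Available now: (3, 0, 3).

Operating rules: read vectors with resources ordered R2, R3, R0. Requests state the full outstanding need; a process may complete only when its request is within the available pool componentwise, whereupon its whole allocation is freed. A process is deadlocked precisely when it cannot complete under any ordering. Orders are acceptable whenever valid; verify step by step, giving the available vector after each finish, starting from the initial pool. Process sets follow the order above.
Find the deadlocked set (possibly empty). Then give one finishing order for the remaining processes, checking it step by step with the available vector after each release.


Deadlocked set: T4, T8, T7 and T3.
Key observation: even finishing T2, T6 leaves just (3, 2, 4) free — too little R3 for any of the remaining processes.
A valid finishing order for the others: T2, T6. Step-by-step check:
  pool = (3, 0, 3)
  run T2 (needs (1, 0, 1), free (3, 0, 3)); after release of (0, 1, 1) the pool is (3, 1, 4)
  run T6 (needs (3, 1, 3), free (3, 1, 4)); after release of (0, 1, 0) the pool is (3, 2, 4)
The blocked processes can never fit:
  T4 still needs (1, 5, 0) but only (3, 2, 4) is free — short on R3
  T8 still needs (3, 5, 1) but only (3, 2, 4) is free — short on R3
  T7 still needs (0, 3, 2) but only (3, 2, 4) is free — short on R3
  T3 still needs (1, 3, 2) but only (3, 2, 4) is free — short on R3


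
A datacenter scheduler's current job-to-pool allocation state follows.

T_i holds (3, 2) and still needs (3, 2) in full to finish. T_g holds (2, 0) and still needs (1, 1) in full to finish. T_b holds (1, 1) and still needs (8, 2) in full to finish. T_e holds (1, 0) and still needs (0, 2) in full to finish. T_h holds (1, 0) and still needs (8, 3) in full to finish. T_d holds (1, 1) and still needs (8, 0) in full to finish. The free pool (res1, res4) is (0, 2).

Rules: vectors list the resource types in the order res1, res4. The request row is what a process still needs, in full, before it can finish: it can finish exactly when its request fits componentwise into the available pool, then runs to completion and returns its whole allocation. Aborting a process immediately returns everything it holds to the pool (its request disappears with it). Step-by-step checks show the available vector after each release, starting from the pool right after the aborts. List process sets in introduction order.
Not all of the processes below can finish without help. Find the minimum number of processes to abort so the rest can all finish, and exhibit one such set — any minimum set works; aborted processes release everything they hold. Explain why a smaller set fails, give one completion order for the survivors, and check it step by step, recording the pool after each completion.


The answer: abort T_b and T_h.
Key observation: the returned (2, 1) from T_b and T_h is what brings T_d — unrunnable before, under any order — into play at step 4.
No one abort is enough; case by case: T_i alone leaves T_b blocked (short on res1); T_g alone leaves T_b blocked (short on res1); T_b alone leaves T_h blocked (short on res1); T_e alone leaves T_b blocked (short on res1); T_h alone leaves T_b blocked (short on res1); T_d alone leaves T_b blocked (short on res1).
One survivor order: T_e, T_i, T_g, T_d. Verifying each step (post-abort pool first):
  pool = (2, 3)
  T_e: need (0, 2) fits (2, 3); releases (1, 0), pool now (3, 3)
  T_i: need (3, 2) fits (3, 3); releases (3, 2), pool now (6, 5)
  T_g: need (1, 1) fits (6, 5); releases (2, 0), pool now (8, 5)
  T_d: need (8, 0) fits (8, 5); releases (1, 1), pool now (9, 6)


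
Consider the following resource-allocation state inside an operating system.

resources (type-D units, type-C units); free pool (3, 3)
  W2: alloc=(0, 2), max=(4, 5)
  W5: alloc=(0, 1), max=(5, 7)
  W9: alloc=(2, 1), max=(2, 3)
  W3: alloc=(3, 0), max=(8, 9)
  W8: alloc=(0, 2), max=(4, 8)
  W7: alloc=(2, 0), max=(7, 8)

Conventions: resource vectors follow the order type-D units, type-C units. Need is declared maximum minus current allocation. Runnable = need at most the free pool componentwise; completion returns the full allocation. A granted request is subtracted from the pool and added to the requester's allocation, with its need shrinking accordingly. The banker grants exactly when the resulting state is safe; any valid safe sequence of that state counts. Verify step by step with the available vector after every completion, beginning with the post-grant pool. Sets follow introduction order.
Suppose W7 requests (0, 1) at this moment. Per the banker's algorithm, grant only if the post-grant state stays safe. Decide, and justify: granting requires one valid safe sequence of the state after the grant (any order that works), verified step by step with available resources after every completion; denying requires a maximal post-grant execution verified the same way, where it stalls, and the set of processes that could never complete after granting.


DENY. Granting would leave the state unsafe.
Key observation: after W9, W2 complete, (5, 5) is the best the pool ever gets, yet each leftover process wants more type-C units.
Pretend the grant happened; the run W9, W2 goes as far as possible. Step-by-step check:
  pool = (3, 2)
  run W9 (needs (0, 2), free (3, 2)); after release of (2, 1) the pool is (5, 3)
  run W2 (needs (4, 3), free (5, 3)); after release of (0, 2) the pool is (5, 5)
  blocked: W5 wants (5, 6), pool (5, 5) — not enough type-C units
  blocked: W3 wants (5, 9), pool (5, 5) — not enough type-C units
  blocked: W8 wants (4, 6), pool (5, 5) — not enough type-C units
  blocked: W7 wants (5, 7), pool (5, 5) — not enough type-C units
Had the request been granted, W5, W3, W8 and W7 could never finish.


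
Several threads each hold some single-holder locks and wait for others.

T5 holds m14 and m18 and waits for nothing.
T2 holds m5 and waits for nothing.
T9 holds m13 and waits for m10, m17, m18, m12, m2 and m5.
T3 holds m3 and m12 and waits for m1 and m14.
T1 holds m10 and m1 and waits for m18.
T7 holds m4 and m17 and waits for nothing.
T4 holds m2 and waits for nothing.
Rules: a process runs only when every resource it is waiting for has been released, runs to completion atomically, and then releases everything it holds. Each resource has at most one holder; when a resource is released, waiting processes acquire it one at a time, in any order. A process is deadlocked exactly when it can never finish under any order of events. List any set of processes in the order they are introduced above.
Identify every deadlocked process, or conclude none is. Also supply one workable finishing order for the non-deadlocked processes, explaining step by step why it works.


The deadlocked set is empty.
Key observation: every chain of waits terminates; starting from the processes that wait on nothing, all the rest unlock in turn.
The rest can finish in the order T5, T1, T3, T2, T7, T4, T9.
Walking it through:
  T5 waits on nothing -> runs at once and releases m14 and m18
  run T1 (all its waits — m18 — are resolved); releases m10 and m1
  run T3 (all its waits — m1 and m14 — are resolved); releases m3 and m12
  T2 waits on nothing -> runs at once and releases m5
  T7 waits on nothing -> runs at once and releases m4 and m17
  T4 waits on nothing -> runs at once and releases m2
  run T9 (all its waits — m10, m17, m18, m12, m2 and m5 — are resolved); releases m13


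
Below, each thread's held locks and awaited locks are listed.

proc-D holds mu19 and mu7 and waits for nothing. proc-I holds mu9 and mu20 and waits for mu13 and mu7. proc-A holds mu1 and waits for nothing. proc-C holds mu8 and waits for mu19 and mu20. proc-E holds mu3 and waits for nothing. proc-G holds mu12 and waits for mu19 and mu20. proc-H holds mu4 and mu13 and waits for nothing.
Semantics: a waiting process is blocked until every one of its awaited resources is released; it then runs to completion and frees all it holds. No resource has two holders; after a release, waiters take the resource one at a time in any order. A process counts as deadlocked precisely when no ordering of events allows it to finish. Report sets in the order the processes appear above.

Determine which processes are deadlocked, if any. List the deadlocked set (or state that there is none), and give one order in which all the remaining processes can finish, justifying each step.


Nothing here is deadlocked.
Key observation: there is no circular wait here — follow any chain and it reaches a process that is free to run now.
A valid finishing order for the others: proc-A, proc-H, proc-D, proc-I, proc-C, proc-E, proc-G.
Check, step by step:
  proc-A: no waits; runs immediately, freeing mu1
  proc-H: no waits; runs immediately, freeing mu4 and mu13
  proc-D: no waits; runs immediately, freeing mu19 and mu7
  run proc-I (all its waits — mu13 and mu7 — are resolved); releases mu9 and mu20
  run proc-C (all its waits — mu19 and mu20 — are resolved); releases mu8
  proc-E: no waits; runs immediately, freeing mu3
  run proc-G (all its waits — mu19 and mu20 — are resolved); releases mu12


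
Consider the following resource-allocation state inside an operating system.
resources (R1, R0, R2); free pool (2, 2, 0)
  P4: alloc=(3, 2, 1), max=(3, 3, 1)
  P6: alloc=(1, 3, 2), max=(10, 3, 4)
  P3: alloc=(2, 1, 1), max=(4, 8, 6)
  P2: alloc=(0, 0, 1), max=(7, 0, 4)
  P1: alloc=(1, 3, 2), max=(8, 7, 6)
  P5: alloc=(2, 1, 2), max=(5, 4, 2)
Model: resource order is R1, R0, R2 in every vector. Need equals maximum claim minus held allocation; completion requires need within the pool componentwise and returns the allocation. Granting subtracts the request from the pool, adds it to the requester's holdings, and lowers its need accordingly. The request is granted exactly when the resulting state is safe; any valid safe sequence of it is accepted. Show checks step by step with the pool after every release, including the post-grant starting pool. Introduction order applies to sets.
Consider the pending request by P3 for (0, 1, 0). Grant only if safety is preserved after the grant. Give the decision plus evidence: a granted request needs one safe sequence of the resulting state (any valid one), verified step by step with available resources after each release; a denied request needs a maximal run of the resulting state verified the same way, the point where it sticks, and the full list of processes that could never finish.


GRANT. The post-grant state is safe; one safe sequence: P4, P5, P2, P1, P3, P6.
Key observation: the grant leaves (2, 1, 0) free — enough for P4, whose release restarts the cascade.
Step-by-step check of the post-grant state:
  pool = (2, 1, 0)
  run P4 (needs (0, 1, 0), free (2, 1, 0)); after release of (3, 2, 1) the pool is (5, 3, 1)
  run P5 (needs (3, 3, 0), free (5, 3, 1)); after release of (2, 1, 2) the pool is (7, 4, 3)
  run P2 (needs (7, 0, 3), free (7, 4, 3)); after release of (0, 0, 1) the pool is (7, 4, 4)
  run P1 (needs (7, 4, 4), free (7, 4, 4)); after release of (1, 3, 2) the pool is (8, 7, 6)
  run P3 (needs (2, 6, 5), free (8, 7, 6)); after release of (2, 2, 1) the pool is (10, 9, 7)
  run P6 (needs (9, 0, 2), free (10, 9, 7)); after release of (1, 3, 2) the pool is (11, 12, 9)


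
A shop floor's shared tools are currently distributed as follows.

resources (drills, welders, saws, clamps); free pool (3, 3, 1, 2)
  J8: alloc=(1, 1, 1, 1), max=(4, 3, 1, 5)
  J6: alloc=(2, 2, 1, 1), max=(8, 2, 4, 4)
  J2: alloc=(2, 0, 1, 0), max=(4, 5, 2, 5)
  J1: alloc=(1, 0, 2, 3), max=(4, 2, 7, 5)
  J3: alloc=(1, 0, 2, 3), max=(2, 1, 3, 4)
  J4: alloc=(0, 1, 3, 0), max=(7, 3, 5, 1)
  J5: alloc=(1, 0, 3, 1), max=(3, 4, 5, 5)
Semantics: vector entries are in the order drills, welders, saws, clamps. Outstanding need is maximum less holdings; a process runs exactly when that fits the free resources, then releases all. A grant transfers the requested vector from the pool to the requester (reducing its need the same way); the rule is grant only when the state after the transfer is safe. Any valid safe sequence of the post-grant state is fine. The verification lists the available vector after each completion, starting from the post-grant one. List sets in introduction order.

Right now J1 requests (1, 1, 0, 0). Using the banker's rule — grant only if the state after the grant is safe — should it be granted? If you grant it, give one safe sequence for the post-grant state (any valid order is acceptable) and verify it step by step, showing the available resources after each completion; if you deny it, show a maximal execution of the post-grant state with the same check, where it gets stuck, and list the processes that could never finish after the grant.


DENY. Granting would leave the state unsafe.
Key observation: after J3, J8 the pool peaks at (4, 3, 4, 6), and each blocked process is short somewhere: J6 on drills; J2 on welders; J1 on saws; J4 on drills; J5 on welders.
On the post-grant state, J3, J8 is a maximal run — nothing extends it. Check, step by step:
  pool = (2, 2, 1, 2)
  J3 needs (1, 1, 1, 1) <= (2, 2, 1, 2) -> finishes; pool += (1, 0, 2, 3) = (3, 2, 3, 5)
  J8 needs (3, 2, 0, 4) <= (3, 2, 3, 5) -> finishes; pool += (1, 1, 1, 1) = (4, 3, 4, 6)
  blocked: J6 wants (6, 0, 3, 3), pool (4, 3, 4, 6) — not enough drills
  blocked: J2 wants (2, 5, 1, 5), pool (4, 3, 4, 6) — not enough welders
  blocked: J1 wants (2, 1, 5, 2), pool (4, 3, 4, 6) — not enough saws
  blocked: J4 wants (7, 2, 2, 1), pool (4, 3, 4, 6) — not enough drills
  blocked: J5 wants (2, 4, 2, 4), pool (4, 3, 4, 6) — not enough welders
Processes that could never finish after the grant: J6, J2, J1, J4 and J5.


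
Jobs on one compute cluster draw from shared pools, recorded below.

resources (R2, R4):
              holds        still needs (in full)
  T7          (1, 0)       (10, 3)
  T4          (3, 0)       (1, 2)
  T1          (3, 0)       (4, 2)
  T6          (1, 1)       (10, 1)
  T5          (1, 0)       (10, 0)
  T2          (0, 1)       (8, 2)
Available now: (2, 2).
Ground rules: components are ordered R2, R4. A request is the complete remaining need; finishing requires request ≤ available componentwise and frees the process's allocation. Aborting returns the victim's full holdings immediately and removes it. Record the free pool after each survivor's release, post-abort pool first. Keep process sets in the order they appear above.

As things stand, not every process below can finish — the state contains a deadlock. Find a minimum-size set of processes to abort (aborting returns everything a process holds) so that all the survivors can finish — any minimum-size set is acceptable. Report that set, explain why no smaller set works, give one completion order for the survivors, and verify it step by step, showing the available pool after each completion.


The answer: abort T6 and T5.
Key observation: T7 could never have finished before the abort; with (2, 1) returned by T6 and T5, it fits at step 4.
No one abort is enough; case by case: T7 alone leaves T6 blocked (short on R2); T4 alone leaves T7 blocked (short on R2); T1 alone leaves T7 blocked (short on R2); T6 alone leaves T7 blocked (short on R2); T5 alone leaves T7 blocked (short on R2); T2 alone leaves T7 blocked (short on R2).
One survivor order: T4, T1, T2, T7. Step-by-step check (post-abort pool first):
  pool = (4, 3)
  run T4 (needs (1, 2), free (4, 3)); after release of (3, 0) the pool is (7, 3)
  run T1 (needs (4, 2), free (7, 3)); after release of (3, 0) the pool is (10, 3)
  run T2 (needs (8, 2), free (10, 3)); after release of (0, 1) the pool is (10, 4)
  run T7 (needs (10, 3), free (10, 4)); after release of (1, 0) the pool is (11, 4)


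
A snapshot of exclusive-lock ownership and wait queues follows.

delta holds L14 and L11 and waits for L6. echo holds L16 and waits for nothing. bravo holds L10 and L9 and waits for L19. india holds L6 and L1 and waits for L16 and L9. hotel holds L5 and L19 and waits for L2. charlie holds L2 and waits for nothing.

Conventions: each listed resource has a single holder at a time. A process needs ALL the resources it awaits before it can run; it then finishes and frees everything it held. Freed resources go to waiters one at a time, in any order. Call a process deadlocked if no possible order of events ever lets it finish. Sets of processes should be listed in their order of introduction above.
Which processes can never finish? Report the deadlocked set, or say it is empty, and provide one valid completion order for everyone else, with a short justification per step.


The deadlocked set is empty.
Key observation: every chain of waits terminates; starting from the processes that wait on nothing, all the rest unlock in turn.
A valid finishing order for the others: echo, charlie, hotel, bravo, india, delta.
Walking it through:
  echo: no waits; runs immediately, freeing L16
  charlie: no waits; runs immediately, freeing L2
  hotel waits on L2 — all released -> runs and releases L5 and L19
  bravo waits on L19 — all released -> runs and releases L10 and L9
  india waits on L16 and L9 — all released -> runs and releases L6 and L1
  delta waits on L6 — all released -> runs and releases L14 and L11


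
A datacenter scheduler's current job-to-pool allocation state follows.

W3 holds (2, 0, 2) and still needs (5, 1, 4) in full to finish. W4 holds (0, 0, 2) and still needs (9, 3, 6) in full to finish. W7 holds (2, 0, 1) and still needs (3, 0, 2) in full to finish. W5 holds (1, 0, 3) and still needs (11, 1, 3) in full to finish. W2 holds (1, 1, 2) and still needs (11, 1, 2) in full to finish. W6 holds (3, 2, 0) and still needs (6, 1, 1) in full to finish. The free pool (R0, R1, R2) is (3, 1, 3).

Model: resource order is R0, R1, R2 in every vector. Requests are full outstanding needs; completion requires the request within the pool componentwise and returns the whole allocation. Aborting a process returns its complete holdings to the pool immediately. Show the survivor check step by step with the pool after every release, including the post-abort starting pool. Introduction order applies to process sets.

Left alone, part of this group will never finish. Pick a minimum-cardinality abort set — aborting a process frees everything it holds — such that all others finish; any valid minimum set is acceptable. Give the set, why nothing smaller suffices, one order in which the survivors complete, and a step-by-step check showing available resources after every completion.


The answer: abort W5.
Key observation: before aborting W5, W2 was permanently blocked — no order could ever run it; afterwards it completes at step 5.
No smaller set exists: with zero aborts the deadlock remains.
The survivors complete as W7, W6, W3, W4, W2. Walking it through (starting from the post-abort pool):
  pool = (4, 1, 6)
  W7: need (3, 0, 2) fits (4, 1, 6); releases (2, 0, 1), pool now (6, 1, 7)
  W6: need (6, 1, 1) fits (6, 1, 7); releases (3, 2, 0), pool now (9, 3, 7)
  W3: need (5, 1, 4) fits (9, 3, 7); releases (2, 0, 2), pool now (11, 3, 9)
  W4: need (9, 3, 6) fits (11, 3, 9); releases (0, 0, 2), pool now (11, 3, 11)
  W2: need (11, 1, 2) fits (11, 3, 11); releases (1, 1, 2), pool now (12, 4, 13)


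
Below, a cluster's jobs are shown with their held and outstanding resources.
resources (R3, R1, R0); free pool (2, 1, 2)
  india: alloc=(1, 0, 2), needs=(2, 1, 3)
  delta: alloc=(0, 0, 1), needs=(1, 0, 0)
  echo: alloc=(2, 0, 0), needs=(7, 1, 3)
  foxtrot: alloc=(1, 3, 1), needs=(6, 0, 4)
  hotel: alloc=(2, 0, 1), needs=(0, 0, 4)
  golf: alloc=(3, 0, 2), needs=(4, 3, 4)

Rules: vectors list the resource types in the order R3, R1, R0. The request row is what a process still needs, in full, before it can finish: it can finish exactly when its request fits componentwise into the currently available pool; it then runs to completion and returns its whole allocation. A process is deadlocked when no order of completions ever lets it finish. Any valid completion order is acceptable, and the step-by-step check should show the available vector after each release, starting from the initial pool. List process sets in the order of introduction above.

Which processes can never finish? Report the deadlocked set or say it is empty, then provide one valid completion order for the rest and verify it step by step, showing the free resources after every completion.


Deadlocked set: echo, foxtrot and golf.
Key observation: after delta, india, hotel the pool peaks at (5, 1, 6), and each blocked process is short somewhere: echo on R3; foxtrot on R3; golf on R1.
A valid finishing order for the others: delta, india, hotel. Walking it through:
  pool = (2, 1, 2)
  delta: need (1, 0, 0) fits (2, 1, 2); releases (0, 0, 1), pool now (2, 1, 3)
  india: need (2, 1, 3) fits (2, 1, 3); releases (1, 0, 2), pool now (3, 1, 5)
  hotel: need (0, 0, 4) fits (3, 1, 5); releases (2, 0, 1), pool now (5, 1, 6)
None of the blocked processes ever fits:
  blocked: echo wants (7, 1, 3), pool (5, 1, 6) — not enough R3
  blocked: foxtrot wants (6, 0, 4), pool (5, 1, 6) — not enough R3
  blocked: golf wants (4, 3, 4), pool (5, 1, 6) — not enough R1


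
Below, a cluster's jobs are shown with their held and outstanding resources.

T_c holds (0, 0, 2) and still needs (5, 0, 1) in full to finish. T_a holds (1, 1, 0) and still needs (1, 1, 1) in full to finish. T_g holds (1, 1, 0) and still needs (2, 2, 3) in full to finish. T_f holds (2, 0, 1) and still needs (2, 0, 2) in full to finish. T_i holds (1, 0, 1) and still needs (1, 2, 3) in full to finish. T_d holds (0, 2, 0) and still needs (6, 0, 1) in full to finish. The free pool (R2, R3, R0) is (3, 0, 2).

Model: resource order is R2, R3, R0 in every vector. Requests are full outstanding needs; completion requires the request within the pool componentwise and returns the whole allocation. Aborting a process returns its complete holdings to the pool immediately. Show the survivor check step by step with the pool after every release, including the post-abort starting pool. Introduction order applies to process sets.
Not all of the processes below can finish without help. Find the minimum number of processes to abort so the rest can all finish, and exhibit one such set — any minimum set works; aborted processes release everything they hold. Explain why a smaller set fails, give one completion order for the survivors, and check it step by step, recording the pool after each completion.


Abort T_a.
Key observation: T_d had no path to completion before; after the abort of T_a ((1, 1, 0) returned), step 2 is where it fits.
No smaller set exists: with zero aborts the deadlock remains.
The survivors complete as T_f, T_d, T_i, T_g, T_c. Step-by-step check (starting from the post-abort pool):
  pool = (4, 1, 2)
  T_f needs (2, 0, 2) <= (4, 1, 2) -> finishes; pool += (2, 0, 1) = (6, 1, 3)
  T_d needs (6, 0, 1) <= (6, 1, 3) -> finishes; pool += (0, 2, 0) = (6, 3, 3)
  T_i needs (1, 2, 3) <= (6, 3, 3) -> finishes; pool += (1, 0, 1) = (7, 3, 4)
  T_g needs (2, 2, 3) <= (7, 3, 4) -> finishes; pool += (1, 1, 0) = (8, 4, 4)
  T_c needs (5, 0, 1) <= (8, 4, 4) -> finishes; pool += (0, 0, 2) = (8, 4, 6)


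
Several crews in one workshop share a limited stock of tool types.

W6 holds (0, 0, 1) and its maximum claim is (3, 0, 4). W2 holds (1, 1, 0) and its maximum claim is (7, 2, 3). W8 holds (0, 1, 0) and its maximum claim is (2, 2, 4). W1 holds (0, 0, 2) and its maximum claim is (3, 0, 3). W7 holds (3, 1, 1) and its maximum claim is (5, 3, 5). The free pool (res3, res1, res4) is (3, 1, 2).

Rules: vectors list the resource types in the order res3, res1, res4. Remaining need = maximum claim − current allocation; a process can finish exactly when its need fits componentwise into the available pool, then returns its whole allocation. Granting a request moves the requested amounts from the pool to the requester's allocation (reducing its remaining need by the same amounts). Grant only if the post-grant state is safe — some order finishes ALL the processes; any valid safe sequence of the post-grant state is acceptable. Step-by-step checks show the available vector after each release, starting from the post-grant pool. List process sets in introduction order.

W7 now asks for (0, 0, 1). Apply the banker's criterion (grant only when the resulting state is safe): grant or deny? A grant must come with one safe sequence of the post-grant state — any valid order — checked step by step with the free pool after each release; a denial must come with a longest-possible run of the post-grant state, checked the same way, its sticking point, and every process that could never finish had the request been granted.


GRANT — the state after the grant stays safe, e.g. via W1, W6, W8, W7, W2.
Key observation: the grant leaves (3, 1, 1) free — enough for W1, whose release restarts the cascade.
Check on the post-grant state, step by step:
  pool = (3, 1, 1)
  run W1 (needs (3, 0, 1), free (3, 1, 1)); after release of (0, 0, 2) the pool is (3, 1, 3)
  run W6 (needs (3, 0, 3), free (3, 1, 3)); after release of (0, 0, 1) the pool is (3, 1, 4)
  run W8 (needs (2, 1, 4), free (3, 1, 4)); after release of (0, 1, 0) the pool is (3, 2, 4)
  run W7 (needs (2, 2, 3), free (3, 2, 4)); after release of (3, 1, 2) the pool is (6, 3, 6)
  run W2 (needs (6, 1, 3), free (6, 3, 6)); after release of (1, 1, 0) the pool is (7, 4, 6)


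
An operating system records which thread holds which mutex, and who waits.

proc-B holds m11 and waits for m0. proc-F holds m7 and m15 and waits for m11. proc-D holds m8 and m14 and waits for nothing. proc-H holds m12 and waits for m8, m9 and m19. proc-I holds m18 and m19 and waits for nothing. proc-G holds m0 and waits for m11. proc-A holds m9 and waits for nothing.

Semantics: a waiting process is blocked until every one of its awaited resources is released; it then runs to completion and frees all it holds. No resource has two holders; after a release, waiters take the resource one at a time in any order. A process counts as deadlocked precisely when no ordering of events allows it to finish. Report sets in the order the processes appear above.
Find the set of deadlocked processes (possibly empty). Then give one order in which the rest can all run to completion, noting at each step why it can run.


Deadlocked: proc-B, proc-F and proc-G.
Key observation: along proc-B -> proc-G -> proc-B, each member waits on what the next one holds — a deadlock; proc-F waits into the deadlock from upstream.
A valid finishing order for the others: proc-D, proc-I, proc-A, proc-H.
Check, step by step:
  proc-D: no waits; runs immediately, freeing m8 and m14
  proc-I: no waits; runs immediately, freeing m18 and m19
  proc-A: no waits; runs immediately, freeing m9
  proc-H waits on m8, m9 and m19 — all released -> runs and releases m12


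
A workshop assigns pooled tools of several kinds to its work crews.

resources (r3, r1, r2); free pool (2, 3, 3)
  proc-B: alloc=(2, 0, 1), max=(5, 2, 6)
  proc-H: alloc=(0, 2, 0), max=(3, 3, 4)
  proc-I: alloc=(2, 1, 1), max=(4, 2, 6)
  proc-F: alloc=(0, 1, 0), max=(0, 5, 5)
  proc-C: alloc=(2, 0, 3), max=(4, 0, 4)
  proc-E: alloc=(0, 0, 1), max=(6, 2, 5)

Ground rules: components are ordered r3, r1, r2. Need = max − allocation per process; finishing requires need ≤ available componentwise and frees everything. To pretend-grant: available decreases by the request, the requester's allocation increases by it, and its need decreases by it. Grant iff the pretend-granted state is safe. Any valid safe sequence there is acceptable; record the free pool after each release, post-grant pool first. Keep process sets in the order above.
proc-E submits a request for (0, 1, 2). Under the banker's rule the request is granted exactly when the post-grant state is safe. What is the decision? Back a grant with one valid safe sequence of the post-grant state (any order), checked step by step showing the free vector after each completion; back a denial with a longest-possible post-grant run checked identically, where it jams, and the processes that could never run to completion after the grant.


DENY: after the grant no complete ordering would exist.
Key observation: after proc-C, proc-H the pool peaks at (4, 4, 4), and each blocked process is short somewhere: proc-B on r2; proc-I on r2; proc-F on r2; proc-E on r3.
Pretend the grant happened; the run proc-C, proc-H goes as far as possible. Check, step by step:
  pool = (2, 2, 1)
  run proc-C (needs (2, 0, 1), free (2, 2, 1)); after release of (2, 0, 3) the pool is (4, 2, 4)
  run proc-H (needs (3, 1, 4), free (4, 2, 4)); after release of (0, 2, 0) the pool is (4, 4, 4)
  proc-B cannot run: need (3, 2, 5) vs free (4, 4, 4) (insufficient r2)
  proc-I cannot run: need (2, 1, 5) vs free (4, 4, 4) (insufficient r2)
  proc-F cannot run: need (0, 4, 5) vs free (4, 4, 4) (insufficient r2)
  proc-E cannot run: need (6, 1, 2) vs free (4, 4, 4) (insufficient r3)
Had the request been granted, proc-B, proc-I, proc-F and proc-E could never finish.


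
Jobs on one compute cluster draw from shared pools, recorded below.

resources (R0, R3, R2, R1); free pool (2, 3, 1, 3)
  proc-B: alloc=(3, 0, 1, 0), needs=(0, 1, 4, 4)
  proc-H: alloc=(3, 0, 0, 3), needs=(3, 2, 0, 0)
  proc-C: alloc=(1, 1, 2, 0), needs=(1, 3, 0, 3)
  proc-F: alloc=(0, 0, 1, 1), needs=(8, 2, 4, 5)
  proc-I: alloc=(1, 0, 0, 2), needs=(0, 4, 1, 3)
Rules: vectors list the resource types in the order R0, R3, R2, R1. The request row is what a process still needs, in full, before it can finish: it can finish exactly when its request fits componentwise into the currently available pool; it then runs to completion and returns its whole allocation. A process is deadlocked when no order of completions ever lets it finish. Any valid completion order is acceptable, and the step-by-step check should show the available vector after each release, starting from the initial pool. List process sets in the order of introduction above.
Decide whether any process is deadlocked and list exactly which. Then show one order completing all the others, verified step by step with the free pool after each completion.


The deadlocked set is proc-B and proc-F.
Key observation: once proc-C, proc-I, proc-H finish, the pool peaks at (7, 4, 3, 8) — and every remaining process still needs more R2 than that.
One completion order for the rest: proc-C, proc-I, proc-H. Step-by-step check:
  pool = (2, 3, 1, 3)
  proc-C needs (1, 3, 0, 3) <= (2, 3, 1, 3) -> finishes; pool += (1, 1, 2, 0) = (3, 4, 3, 3)
  proc-I needs (0, 4, 1, 3) <= (3, 4, 3, 3) -> finishes; pool += (1, 0, 0, 2) = (4, 4, 3, 5)
  proc-H needs (3, 2, 0, 0) <= (4, 4, 3, 5) -> finishes; pool += (3, 0, 0, 3) = (7, 4, 3, 8)
The stuck group stays short no matter what:
  blocked: proc-B wants (0, 1, 4, 4), pool (7, 4, 3, 8) — not enough R2
  blocked: proc-F wants (8, 2, 4, 5), pool (7, 4, 3, 8) — not enough R0 and R2


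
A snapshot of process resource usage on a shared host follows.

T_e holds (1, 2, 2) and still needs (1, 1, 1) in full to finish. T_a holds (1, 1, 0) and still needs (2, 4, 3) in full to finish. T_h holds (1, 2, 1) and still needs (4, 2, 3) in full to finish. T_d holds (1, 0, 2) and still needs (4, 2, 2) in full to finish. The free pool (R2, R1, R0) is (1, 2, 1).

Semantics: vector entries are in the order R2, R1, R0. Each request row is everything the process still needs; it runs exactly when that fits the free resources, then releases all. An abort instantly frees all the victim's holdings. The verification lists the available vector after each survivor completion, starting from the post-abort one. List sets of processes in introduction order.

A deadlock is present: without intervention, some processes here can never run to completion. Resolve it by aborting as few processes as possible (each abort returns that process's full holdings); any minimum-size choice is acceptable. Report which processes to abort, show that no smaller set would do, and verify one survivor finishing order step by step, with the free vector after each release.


The answer: abort T_d.
Key observation: no ordering could ever have run T_h before the abort of T_d; with (1, 0, 2) back in the pool it fits at step 3.
Why nothing smaller works: aborting no one leaves the state deadlocked as given.
Survivors finish in the order: T_e, T_a, T_h. Verifying each step (pool after the aborts first):
  pool = (2, 2, 3)
  T_e: need (1, 1, 1) fits (2, 2, 3); releases (1, 2, 2), pool now (3, 4, 5)
  T_a: need (2, 4, 3) fits (3, 4, 5); releases (1, 1, 0), pool now (4, 5, 5)
  T_h: need (4, 2, 3) fits (4, 5, 5); releases (1, 2, 1), pool now (5, 7, 6)
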